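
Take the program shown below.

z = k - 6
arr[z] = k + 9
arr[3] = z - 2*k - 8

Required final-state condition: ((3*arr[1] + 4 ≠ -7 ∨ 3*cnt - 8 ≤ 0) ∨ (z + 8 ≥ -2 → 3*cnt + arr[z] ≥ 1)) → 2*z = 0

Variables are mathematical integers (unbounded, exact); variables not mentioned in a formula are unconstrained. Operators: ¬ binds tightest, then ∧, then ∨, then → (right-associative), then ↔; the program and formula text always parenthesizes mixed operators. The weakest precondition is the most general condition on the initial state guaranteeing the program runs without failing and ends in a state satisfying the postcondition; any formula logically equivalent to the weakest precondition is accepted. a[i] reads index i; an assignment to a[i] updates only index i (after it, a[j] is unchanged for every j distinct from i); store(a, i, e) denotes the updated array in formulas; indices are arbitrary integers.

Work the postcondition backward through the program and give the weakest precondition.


Working backward. After the program, the postcondition ((3*arr[1] + 4 ≠ -7 ∨ 3*cnt - 8 ≤ 0) ∨ (z + 8 ≥ -2 → 3*cnt + arr[z] ≥ 1)) → 2*z = 0 must hold; in canonical form it is (3*arr[1] ≠ -11 ∨ 3*cnt ≤ 8 ∨ (z ≥ -10 → arr[z] + 3*cnt ≥ 1)) → 2*z = 0.
Before arr[3] := z - 2*k - 8: (3*arr[1] ≠ -11 ∨ 3*cnt ≤ 8 ∨ (z ≥ -10 → store(arr, 3, -2*k + z - 8)[z] + 3*cnt ≥ 1)) → 2*z = 0
Before arr[z] := k + 9: (3*store(arr, z, k + 9)[1] ≠ -11 ∨ 3*cnt ≤ 8 ∨ (z ≥ -10 → store(store(arr, z, k + 9), 3, -2*k + z - 8)[z] + 3*cnt ≥ 1)) → 2*z = 0
Before z := k - 6: (3*store(arr, k - 6, k + 9)[1] ≠ -11 ∨ 3*cnt ≤ 8 ∨ (k ≥ -4 → store(store(arr, k - 6, k + 9), 3, -k - 14)[k - 6] + 3*cnt ≥ 1)) → 2*k = 12
Answer: WP = (3*store(arr, k - 6, k + 9)[1] ≠ -11 ∨ 3*cnt ≤ 8 ∨ (k ≥ -4 → store(store(arr, k - 6, k + 9), 3, -k - 14)[k - 6] + 3*cnt ≥ 1)) → 2*k = 12


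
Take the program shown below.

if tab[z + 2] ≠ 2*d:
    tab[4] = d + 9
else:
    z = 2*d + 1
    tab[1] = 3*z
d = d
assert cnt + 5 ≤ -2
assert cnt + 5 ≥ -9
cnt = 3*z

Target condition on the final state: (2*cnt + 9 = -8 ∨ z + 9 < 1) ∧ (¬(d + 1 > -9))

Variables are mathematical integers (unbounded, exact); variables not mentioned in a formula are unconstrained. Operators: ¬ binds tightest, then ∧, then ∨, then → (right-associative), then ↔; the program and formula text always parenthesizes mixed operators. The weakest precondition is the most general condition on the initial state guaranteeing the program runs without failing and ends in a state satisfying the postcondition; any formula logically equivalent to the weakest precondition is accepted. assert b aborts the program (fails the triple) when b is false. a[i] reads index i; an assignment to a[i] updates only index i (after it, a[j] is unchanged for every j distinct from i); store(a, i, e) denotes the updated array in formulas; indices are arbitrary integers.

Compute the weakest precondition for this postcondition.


Working backward. After the program, the postcondition (2*cnt + 9 = -8 ∨ z + 9 < 1) ∧ (¬(d + 1 > -9)) must hold; in canonical form it is (2*cnt = -17 ∨ z < -8) ∧ (¬(d > -10)).
Before cnt := 3*z: (6*z = -17 ∨ z < -8) ∧ (¬(d > -10))
Before assert cnt + 5 ≥ -9: cnt ≥ -14 ∧ (6*z = -17 ∨ z < -8) ∧ (¬(d > -10))
Before assert cnt + 5 ≤ -2: cnt ≤ -7 ∧ cnt ≥ -14 ∧ (6*z = -17 ∨ z < -8) ∧ (¬(d > -10))
Before d := d: cnt ≤ -7 ∧ cnt ≥ -14 ∧ (6*z = -17 ∨ z < -8) ∧ (¬(d > -10))
Then branch requires cnt ≤ -7 ∧ cnt ≥ -14 ∧ (6*z = -17 ∨ z < -8) ∧ (¬(d > -10)); else branch requires cnt ≤ -7 ∧ cnt ≥ -14 ∧ (12*d = -23 ∨ 2*d < -9) ∧ (¬(d > -10)).
Before the if: (tab[z + 2] ≠ 2*d → (cnt ≤ -7 ∧ cnt ≥ -14 ∧ (6*z = -17 ∨ z < -8) ∧ (¬(d > -10)))) ∧ ((¬(tab[z + 2] ≠ 2*d)) → (cnt ≤ -7 ∧ cnt ≥ -14 ∧ (12*d = -23 ∨ 2*d < -9) ∧ (¬(d > -10))))
Answer: WP = (tab[z + 2] ≠ 2*d → (cnt ≤ -7 ∧ cnt ≥ -14 ∧ (6*z = -17 ∨ z < -8) ∧ (¬(d > -10)))) ∧ ((¬(tab[z + 2] ≠ 2*d)) → (cnt ≤ -7 ∧ cnt ≥ -14 ∧ (12*d = -23 ∨ 2*d < -9) ∧ (¬(d > -10))))


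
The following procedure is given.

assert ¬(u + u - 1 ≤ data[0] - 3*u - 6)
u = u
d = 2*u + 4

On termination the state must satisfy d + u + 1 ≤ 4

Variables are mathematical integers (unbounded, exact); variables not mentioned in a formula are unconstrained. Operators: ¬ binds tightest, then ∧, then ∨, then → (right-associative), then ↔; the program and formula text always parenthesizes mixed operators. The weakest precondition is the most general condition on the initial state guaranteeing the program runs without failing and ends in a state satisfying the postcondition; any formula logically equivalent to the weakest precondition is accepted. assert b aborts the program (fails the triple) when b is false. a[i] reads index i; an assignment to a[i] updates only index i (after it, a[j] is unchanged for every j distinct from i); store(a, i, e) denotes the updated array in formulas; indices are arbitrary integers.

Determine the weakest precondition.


Working backward. After the program, the postcondition d + u + 1 ≤ 4 must hold; in canonical form it is d + u ≤ 3.
Before d := 2*u + 4: 3*u ≤ -1
Before u := u: 3*u ≤ -1
Before assert ¬(u + u - 1 ≤ data[0] - 3*u - 6): (¬(5*u ≤ data[0] - 5)) ∧ 3*u ≤ -1
Answer: WP = (¬(5*u ≤ data[0] - 5)) ∧ 3*u ≤ -1


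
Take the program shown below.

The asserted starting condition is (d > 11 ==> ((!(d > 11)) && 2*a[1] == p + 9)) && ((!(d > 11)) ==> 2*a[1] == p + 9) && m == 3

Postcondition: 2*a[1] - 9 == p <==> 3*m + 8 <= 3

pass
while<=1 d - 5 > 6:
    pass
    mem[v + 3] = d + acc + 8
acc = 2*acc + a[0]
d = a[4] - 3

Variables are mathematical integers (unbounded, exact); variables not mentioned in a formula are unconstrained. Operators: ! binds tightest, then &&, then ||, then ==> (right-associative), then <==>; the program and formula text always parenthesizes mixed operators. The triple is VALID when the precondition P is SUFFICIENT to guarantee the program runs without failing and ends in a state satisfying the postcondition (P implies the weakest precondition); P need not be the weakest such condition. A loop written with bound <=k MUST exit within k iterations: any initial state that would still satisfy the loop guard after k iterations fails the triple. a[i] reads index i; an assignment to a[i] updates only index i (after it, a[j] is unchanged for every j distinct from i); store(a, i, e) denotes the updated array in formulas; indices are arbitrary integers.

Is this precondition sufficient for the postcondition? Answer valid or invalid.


Working backward. After the program, the postcondition 2*a[1] - 9 == p <==> 3*m + 8 <= 3 must hold; in canonical form it is 2*a[1] == p + 9 <==> 3*m <= -5.
Before d := a[4] - 3: 2*a[1] == p + 9 <==> 3*m <= -5
Before acc := 2*acc + a[0]: 2*a[1] == p + 9 <==> 3*m <= -5
Before the loop (bound <=1), unroll the exhaustion recursion (WP_0 = exit-now case; WP_j = one more guarded iteration, up to j = 1):
  WP_0: (!(d > 11)) && (2*a[1] == p + 9 <==> 3*m <= -5)
  WP_1: (d > 11 ==> ((!(d > 11)) && (2*a[1] == p + 9 <==> 3*m <= -5))) && ((!(d > 11)) ==> (2*a[1] == p + 9 <==> 3*m <= -5))
So before the loop: (d > 11 ==> ((!(d > 11)) && (2*a[1] == p + 9 <==> 3*m <= -5))) && ((!(d > 11)) ==> (2*a[1] == p + 9 <==> 3*m <= -5))
Before skip: (d > 11 ==> ((!(d > 11)) && (2*a[1] == p + 9 <==> 3*m <= -5))) && ((!(d > 11)) ==> (2*a[1] == p + 9 <==> 3*m <= -5))
The weakest precondition is (d > 11 ==> ((!(d > 11)) && (2*a[1] == p + 9 <==> 3*m <= -5))) && ((!(d > 11)) ==> (2*a[1] == p + 9 <==> 3*m <= -5)).
Check whether (d > 11 ==> ((!(d > 11)) && 2*a[1] == p + 9)) && ((!(d > 11)) ==> 2*a[1] == p + 9) && m == 3 implies it.
Countermodel: at the initial state a = {[1] = 0, elsewhere 0}, d = 11, m = 3, p = -9, the precondition holds but the weakest precondition fails.
Answer: invalid


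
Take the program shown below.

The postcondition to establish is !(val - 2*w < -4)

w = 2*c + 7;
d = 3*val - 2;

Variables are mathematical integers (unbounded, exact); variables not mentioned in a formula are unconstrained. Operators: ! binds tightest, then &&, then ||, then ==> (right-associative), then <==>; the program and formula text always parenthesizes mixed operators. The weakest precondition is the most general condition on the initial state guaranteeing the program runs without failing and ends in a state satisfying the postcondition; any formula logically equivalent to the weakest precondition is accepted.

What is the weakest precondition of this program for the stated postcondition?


Working backward. After the program, the postcondition !(val - 2*w < -4) must hold; in canonical form it is !(val < 2*w - 4).
Before d := 3*val - 2: !(val < 2*w - 4)
Before w := 2*c + 7: !(val < 4*c + 10)
Answer: WP = !(val < 4*c + 10)


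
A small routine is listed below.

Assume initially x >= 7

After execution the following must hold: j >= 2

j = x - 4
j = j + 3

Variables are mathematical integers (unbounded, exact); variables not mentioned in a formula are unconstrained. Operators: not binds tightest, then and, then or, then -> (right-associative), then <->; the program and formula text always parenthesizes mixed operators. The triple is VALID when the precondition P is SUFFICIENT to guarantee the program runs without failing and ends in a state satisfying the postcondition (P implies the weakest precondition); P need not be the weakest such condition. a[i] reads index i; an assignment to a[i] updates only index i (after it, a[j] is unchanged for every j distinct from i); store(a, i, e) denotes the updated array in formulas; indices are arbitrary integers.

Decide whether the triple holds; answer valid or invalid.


Working backward. After the program, j >= 2 must hold.
Before j := j + 3: j >= -1
Before j := x - 4: x >= 3
The weakest precondition is x >= 3.
Check whether x >= 7 implies it.
Every state satisfying the precondition satisfies the weakest precondition: the implication holds.
Answer: valid


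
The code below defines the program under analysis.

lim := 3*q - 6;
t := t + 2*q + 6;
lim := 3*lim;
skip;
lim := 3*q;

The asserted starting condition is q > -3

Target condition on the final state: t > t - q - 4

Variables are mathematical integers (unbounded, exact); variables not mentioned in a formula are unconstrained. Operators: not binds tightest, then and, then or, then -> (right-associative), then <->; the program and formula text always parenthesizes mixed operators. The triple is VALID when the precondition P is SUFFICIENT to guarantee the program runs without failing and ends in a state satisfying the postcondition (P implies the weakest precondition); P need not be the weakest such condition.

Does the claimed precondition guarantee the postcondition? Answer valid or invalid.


Working backward. After the program, the postcondition t > t - q - 4 must hold; in canonical form it is q > -4.
Before lim := 3*q: q > -4
Before skip: q > -4
Before lim := 3*lim: q > -4
Before t := t + 2*q + 6: q > -4
Before lim := 3*q - 6: q > -4
The weakest precondition is q > -4.
Check whether q > -3 implies it.
Every state satisfying the precondition satisfies the weakest precondition: the implication holds.
Answer: valid


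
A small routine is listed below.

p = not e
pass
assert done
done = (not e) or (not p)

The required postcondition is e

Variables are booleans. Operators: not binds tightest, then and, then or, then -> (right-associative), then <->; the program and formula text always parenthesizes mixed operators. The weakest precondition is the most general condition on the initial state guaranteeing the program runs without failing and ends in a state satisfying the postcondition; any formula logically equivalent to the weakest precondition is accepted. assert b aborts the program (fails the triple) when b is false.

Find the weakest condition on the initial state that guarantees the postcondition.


Working backward. After the program, e must hold.
Before done := (not e) or (not p): e
Before assert done: done and e
Before skip: done and e
Before p := not e: done and e
Answer: WP = done and e


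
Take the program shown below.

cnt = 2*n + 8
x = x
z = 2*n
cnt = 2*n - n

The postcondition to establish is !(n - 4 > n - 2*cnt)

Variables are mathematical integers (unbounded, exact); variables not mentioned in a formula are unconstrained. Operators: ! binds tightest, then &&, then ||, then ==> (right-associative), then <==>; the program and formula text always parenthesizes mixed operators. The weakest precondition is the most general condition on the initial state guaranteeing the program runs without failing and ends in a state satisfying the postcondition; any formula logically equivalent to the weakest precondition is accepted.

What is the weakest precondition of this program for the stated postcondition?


Working backward. After the program, the postcondition !(n - 4 > n - 2*cnt) must hold; in canonical form it is !(2*cnt > 4).
Before cnt := 2*n - n: !(2*n > 4)
Before z := 2*n: !(2*n > 4)
Before x := x: !(2*n > 4)
Before cnt := 2*n + 8: !(2*n > 4)
Answer: WP = !(2*n > 4)


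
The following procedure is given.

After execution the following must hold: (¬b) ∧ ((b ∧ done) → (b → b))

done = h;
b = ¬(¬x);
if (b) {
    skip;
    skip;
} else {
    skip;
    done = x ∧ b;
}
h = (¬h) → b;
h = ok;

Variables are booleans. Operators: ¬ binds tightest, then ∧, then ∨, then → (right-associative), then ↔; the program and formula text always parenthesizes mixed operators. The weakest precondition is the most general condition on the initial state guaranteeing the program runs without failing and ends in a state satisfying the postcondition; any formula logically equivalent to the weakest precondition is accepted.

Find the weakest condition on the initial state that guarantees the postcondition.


Working backward. After the program, the postcondition (¬b) ∧ ((b ∧ done) → (b → b)) must hold; in canonical form it is ¬b.
Before h := ok: ¬b
Before h := (¬h) → b: ¬b
Then branch requires ¬b; else branch requires ¬b.
Before the if: b → (¬b)
Before b := ¬(¬x): x → (¬x)
Before done := h: x → (¬x)
Answer: WP = x → (¬x)


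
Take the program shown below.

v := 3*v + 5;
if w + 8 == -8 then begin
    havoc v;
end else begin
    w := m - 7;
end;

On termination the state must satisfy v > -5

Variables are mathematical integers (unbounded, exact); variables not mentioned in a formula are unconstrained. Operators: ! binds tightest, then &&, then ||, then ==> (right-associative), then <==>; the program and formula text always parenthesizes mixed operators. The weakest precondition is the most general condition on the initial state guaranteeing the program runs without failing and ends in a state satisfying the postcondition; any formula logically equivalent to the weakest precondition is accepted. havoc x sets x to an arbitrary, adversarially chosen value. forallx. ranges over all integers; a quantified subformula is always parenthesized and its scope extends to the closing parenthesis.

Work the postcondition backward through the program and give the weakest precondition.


Working backward. After the program, v > -5 must hold.
Then branch requires forall v_1. v_1 > -5; else branch requires v > -5.
Before the if: (w == -16 ==> (forall v_1. v_1 > -5)) && ((!(w == -16)) ==> v > -5)
Before v := 3*v + 5: (w == -16 ==> (forall v_1. v_1 > -5)) && ((!(w == -16)) ==> 3*v > -10)
Answer: WP = (w == -16 ==> (forall v_1. v_1 > -5)) && ((!(w == -16)) ==> 3*v > -10)


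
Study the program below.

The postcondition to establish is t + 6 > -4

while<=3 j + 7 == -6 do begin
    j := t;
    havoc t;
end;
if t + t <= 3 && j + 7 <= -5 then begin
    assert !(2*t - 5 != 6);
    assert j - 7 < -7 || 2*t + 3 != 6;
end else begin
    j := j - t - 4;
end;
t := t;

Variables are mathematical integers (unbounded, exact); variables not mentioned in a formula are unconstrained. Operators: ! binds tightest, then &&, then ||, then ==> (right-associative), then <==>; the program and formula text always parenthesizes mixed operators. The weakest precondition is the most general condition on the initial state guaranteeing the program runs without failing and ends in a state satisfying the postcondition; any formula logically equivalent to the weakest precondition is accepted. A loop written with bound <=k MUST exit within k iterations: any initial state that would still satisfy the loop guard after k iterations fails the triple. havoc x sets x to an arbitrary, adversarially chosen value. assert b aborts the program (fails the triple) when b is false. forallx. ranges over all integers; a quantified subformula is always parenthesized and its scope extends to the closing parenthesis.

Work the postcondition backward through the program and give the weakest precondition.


Working backward. After the program, the postcondition t + 6 > -4 must hold; in canonical form it is t > -10.
Before t := t: t > -10
Then branch requires (!(2*t != 11)) && (j < 0 || 2*t != 3) && t > -10; else branch requires t > -10.
Before the if: ((2*t <= 3 && j <= -12) ==> ((!(2*t != 11)) && (j < 0 || 2*t != 3) && t > -10)) && ((!(2*t <= 3 && j <= -12)) ==> t > -10)
Before the loop (bound <=3), unroll the exhaustion recursion (WP_0 = exit-now case; WP_j = one more guarded iteration, up to j = 3):
  WP_0: (!(j == -13)) && ((2*t <= 3 && j <= -12) ==> ((!(2*t != 11)) && (j < 0 || 2*t != 3) && t > -10)) && ((!(2*t <= 3 && j <= -12)) ==> t > -10)
  WP_1: (j == -13 ==> (forall t_1. ((!(t == -13)) && ((2*t_1 <= 3 && t <= -12) ==> ((!(2*t_1 != 11)) && (t < 0 || 2*t_1 != 3) && t_1 > -10)) && ((!(2*t_1 <= 3 && t <= -12)) ==> t_1 > -10)))) && ((!(j == -13)) ==> (((2*t <= 3 && j <= -12) ==> ((!(2*t != 11)) && (j < 0 || 2*t != 3) && t > -10)) && ((!(2*t <= 3 && j <= -12)) ==> t > -10)))
  WP_2: (j == -13 ==> (forall t_2. ((t == -13 ==> (forall t_1. ((!(t_2 == -13)) && ((2*t_1 <= 3 && t_2 <= -12) ==> ((!(2*t_1 != 11)) && (t_2 < 0 || 2*t_1 != 3) && t_1 > -10)) && ((!(2*t_1 <= 3 && t_2 <= -12)) ==> t_1 > -10)))) && ((!(t == -13)) ==> (((2*t_2 <= 3 && t <= -12) ==> ((!(2*t_2 != 11)) && (t < 0 || 2*t_2 != 3) && t_2 > -10)) && ((!(2*t_2 <= 3 && t <= -12)) ==> t_2 > -10)))))) && ((!(j == -13)) ==> (((2*t <= 3 && j <= -12) ==> ((!(2*t != 11)) && (j < 0 || 2*t != 3) && t > -10)) && ((!(2*t <= 3 && j <= -12)) ==> t > -10)))
  WP_3: (j == -13 ==> (forall t_3. ((t == -13 ==> (forall t_2. ((t_3 == -13 ==> (forall t_1. ((!(t_2 == -13)) && ((2*t_1 <= 3 && t_2 <= -12) ==> ((!(2*t_1 != 11)) && (t_2 < 0 || 2*t_1 != 3) && t_1 > -10)) && ((!(2*t_1 <= 3 && t_2 <= -12)) ==> t_1 > -10)))) && ((!(t_3 == -13)) ==> (((2*t_2 <= 3 && t_3 <= -12) ==> ((!(2*t_2 != 11)) && (t_3 < 0 || 2*t_2 != 3) && t_2 > -10)) && ((!(2*t_2 <= 3 && t_3 <= -12)) ==> t_2 > -10)))))) && ((!(t == -13)) ==> (((2*t_3 <= 3 && t <= -12) ==> ((!(2*t_3 != 11)) && (t < 0 || 2*t_3 != 3) && t_3 > -10)) && ((!(2*t_3 <= 3 && t <= -12)) ==> t_3 > -10)))))) && ((!(j == -13)) ==> (((2*t <= 3 && j <= -12) ==> ((!(2*t != 11)) && (j < 0 || 2*t != 3) && t > -10)) && ((!(2*t <= 3 && j <= -12)) ==> t > -10)))
So before the loop: (j == -13 ==> (forall t_3. ((t == -13 ==> (forall t_2. ((t_3 == -13 ==> (forall t_1. ((!(t_2 == -13)) && ((2*t_1 <= 3 && t_2 <= -12) ==> ((!(2*t_1 != 11)) && (t_2 < 0 || 2*t_1 != 3) && t_1 > -10)) && ((!(2*t_1 <= 3 && t_2 <= -12)) ==> t_1 > -10)))) && ((!(t_3 == -13)) ==> (((2*t_2 <= 3 && t_3 <= -12) ==> ((!(2*t_2 != 11)) && (t_3 < 0 || 2*t_2 != 3) && t_2 > -10)) && ((!(2*t_2 <= 3 && t_3 <= -12)) ==> t_2 > -10)))))) && ((!(t == -13)) ==> (((2*t_3 <= 3 && t <= -12) ==> ((!(2*t_3 != 11)) && (t < 0 || 2*t_3 != 3) && t_3 > -10)) && ((!(2*t_3 <= 3 && t <= -12)) ==> t_3 > -10)))))) && ((!(j == -13)) ==> (((2*t <= 3 && j <= -12) ==> ((!(2*t != 11)) && (j < 0 || 2*t != 3) && t > -10)) && ((!(2*t <= 3 && j <= -12)) ==> t > -10)))
Answer: WP = (j == -13 ==> (forall t_3. ((t == -13 ==> (forall t_2. ((t_3 == -13 ==> (forall t_1. ((!(t_2 == -13)) && ((2*t_1 <= 3 && t_2 <= -12) ==> ((!(2*t_1 != 11)) && (t_2 < 0 || 2*t_1 != 3) && t_1 > -10)) && ((!(2*t_1 <= 3 && t_2 <= -12)) ==> t_1 > -10)))) && ((!(t_3 == -13)) ==> (((2*t_2 <= 3 && t_3 <= -12) ==> ((!(2*t_2 != 11)) && (t_3 < 0 || 2*t_2 != 3) && t_2 > -10)) && ((!(2*t_2 <= 3 && t_3 <= -12)) ==> t_2 > -10)))))) && ((!(t == -13)) ==> (((2*t_3 <= 3 && t <= -12) ==> ((!(2*t_3 != 11)) && (t < 0 || 2*t_3 != 3) && t_3 > -10)) && ((!(2*t_3 <= 3 && t <= -12)) ==> t_3 > -10)))))) && ((!(j == -13)) ==> (((2*t <= 3 && j <= -12) ==> ((!(2*t != 11)) && (j < 0 || 2*t != 3) && t > -10)) && ((!(2*t <= 3 && j <= -12)) ==> t > -10)))


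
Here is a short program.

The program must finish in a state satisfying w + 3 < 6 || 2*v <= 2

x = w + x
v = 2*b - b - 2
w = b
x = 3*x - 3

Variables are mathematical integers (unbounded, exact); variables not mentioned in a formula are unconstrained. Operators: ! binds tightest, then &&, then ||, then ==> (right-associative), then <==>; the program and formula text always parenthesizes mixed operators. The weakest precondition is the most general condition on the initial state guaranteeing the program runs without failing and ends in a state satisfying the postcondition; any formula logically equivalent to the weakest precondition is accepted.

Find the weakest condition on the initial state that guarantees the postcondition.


Working backward. After the program, the postcondition w + 3 < 6 || 2*v <= 2 must hold; in canonical form it is w < 3 || 2*v <= 2.
Before x := 3*x - 3: w < 3 || 2*v <= 2
Before w := b: b < 3 || 2*v <= 2
Before v := 2*b - b - 2: b < 3 || 2*b <= 6
Before x := w + x: b < 3 || 2*b <= 6
Answer: WP = b < 3 || 2*b <= 6


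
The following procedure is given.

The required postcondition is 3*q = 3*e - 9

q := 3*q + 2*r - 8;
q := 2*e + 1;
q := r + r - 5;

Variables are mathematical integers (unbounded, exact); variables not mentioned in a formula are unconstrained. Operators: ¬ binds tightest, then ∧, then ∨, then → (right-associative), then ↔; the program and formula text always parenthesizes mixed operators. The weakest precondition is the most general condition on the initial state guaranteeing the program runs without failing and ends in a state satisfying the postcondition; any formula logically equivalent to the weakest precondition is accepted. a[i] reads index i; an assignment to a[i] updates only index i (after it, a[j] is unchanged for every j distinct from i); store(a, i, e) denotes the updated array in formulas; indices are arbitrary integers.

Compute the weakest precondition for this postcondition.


Working backward. After the program, 3*q = 3*e - 9 must hold.
Before q := r + r - 5: 6*r = 3*e + 6
Before q := 2*e + 1: 6*r = 3*e + 6
Before q := 3*q + 2*r - 8: 6*r = 3*e + 6
Answer: WP = 6*r = 3*e + 6


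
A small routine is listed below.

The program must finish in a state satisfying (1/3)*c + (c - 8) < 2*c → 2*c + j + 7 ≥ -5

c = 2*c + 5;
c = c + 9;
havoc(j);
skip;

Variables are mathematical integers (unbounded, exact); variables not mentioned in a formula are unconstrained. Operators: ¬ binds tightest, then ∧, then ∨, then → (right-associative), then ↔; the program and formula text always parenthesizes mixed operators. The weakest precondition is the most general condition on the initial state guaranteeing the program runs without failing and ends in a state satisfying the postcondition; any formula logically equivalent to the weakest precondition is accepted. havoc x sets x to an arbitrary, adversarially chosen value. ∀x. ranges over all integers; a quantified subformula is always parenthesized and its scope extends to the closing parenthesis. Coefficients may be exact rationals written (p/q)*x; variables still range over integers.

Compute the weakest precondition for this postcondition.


Working backward. After the program, the postcondition (1/3)*c + (c - 8) < 2*c → 2*c + j + 7 ≥ -5 must hold; in canonical form it is (2/3)*c > -8 → 2*c + j ≥ -12.
Before skip: (2/3)*c > -8 → 2*c + j ≥ -12
Before havoc j: ∀j_1. ((2/3)*c > -8 → 2*c + j_1 ≥ -12)
Before c := c + 9: ∀j_1. ((2/3)*c > -14 → 2*c + j_1 ≥ -30)
Before c := 2*c + 5: ∀j_1. ((4/3)*c > -52/3 → 4*c + j_1 ≥ -40)
Answer: WP = ∀j_1. ((4/3)*c > -52/3 → 4*c + j_1 ≥ -40)


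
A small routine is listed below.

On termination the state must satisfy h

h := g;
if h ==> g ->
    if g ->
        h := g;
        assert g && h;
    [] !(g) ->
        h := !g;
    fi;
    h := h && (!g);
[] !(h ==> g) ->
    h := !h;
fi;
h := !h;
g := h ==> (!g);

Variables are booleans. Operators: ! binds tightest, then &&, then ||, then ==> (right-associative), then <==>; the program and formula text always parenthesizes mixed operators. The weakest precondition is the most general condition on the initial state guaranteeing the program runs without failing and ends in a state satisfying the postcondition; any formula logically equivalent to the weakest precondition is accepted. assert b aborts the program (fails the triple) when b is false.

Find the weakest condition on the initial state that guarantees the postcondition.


Working backward. After the program, h must hold.
Before g := h ==> (!g): h
Before h := !h: !h
Then branch requires (!g) ==> g; else branch requires h.
Before the if: ((h ==> g) ==> ((!g) ==> g)) && ((!(h ==> g)) ==> h)
Before h := g: (!g) ==> g
Answer: WP = (!g) ==> g


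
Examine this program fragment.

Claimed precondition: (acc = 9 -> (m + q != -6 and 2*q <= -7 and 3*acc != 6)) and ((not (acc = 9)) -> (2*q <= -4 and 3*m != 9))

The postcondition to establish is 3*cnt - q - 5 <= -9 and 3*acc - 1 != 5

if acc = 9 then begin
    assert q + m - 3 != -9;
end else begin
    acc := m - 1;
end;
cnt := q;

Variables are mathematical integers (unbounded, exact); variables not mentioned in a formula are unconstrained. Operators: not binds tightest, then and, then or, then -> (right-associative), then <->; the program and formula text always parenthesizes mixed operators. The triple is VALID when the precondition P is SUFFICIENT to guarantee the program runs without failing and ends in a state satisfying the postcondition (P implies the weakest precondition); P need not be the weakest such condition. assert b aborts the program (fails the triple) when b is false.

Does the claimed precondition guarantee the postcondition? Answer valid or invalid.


Working backward. After the program, the postcondition 3*cnt - q - 5 <= -9 and 3*acc - 1 != 5 must hold; in canonical form it is 3*cnt <= q - 4 and 3*acc != 6.
Before cnt := q: 2*q <= -4 and 3*acc != 6
Then branch requires m + q != -6 and 2*q <= -4 and 3*acc != 6; else branch requires 2*q <= -4 and 3*m != 9.
Before the if: (acc = 9 -> (m + q != -6 and 2*q <= -4 and 3*acc != 6)) and ((not (acc = 9)) -> (2*q <= -4 and 3*m != 9))
The weakest precondition is (acc = 9 -> (m + q != -6 and 2*q <= -4 and 3*acc != 6)) and ((not (acc = 9)) -> (2*q <= -4 and 3*m != 9)).
Check whether (acc = 9 -> (m + q != -6 and 2*q <= -7 and 3*acc != 6)) and ((not (acc = 9)) -> (2*q <= -4 and 3*m != 9)) implies it.
Every state satisfying the precondition satisfies the weakest precondition: the implication holds.
Answer: valid


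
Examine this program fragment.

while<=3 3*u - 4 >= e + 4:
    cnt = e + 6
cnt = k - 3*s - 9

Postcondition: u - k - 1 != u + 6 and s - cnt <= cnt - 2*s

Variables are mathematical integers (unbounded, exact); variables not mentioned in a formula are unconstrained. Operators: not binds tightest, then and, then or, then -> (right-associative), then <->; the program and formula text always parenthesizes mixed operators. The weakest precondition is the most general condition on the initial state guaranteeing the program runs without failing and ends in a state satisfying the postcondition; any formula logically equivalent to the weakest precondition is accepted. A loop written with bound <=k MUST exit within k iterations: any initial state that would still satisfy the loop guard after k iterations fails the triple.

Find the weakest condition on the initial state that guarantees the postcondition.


Working backward. After the program, the postcondition u - k - 1 != u + 6 and s - cnt <= cnt - 2*s must hold; in canonical form it is k != -7 and 3*s <= 2*cnt.
Before cnt := k - 3*s - 9: k != -7 and 9*s <= 2*k - 18
Before the loop (bound <=3), unroll the exhaustion recursion (WP_0 = exit-now case; WP_j = one more guarded iteration, up to j = 3):
  WP_0: (not (3*u >= e + 8)) and k != -7 and 9*s <= 2*k - 18
  WP_1: (3*u >= e + 8 -> ((not (3*u >= e + 8)) and k != -7 and 9*s <= 2*k - 18)) and ((not (3*u >= e + 8)) -> (k != -7 and 9*s <= 2*k - 18))
  WP_2: (3*u >= e + 8 -> ((3*u >= e + 8 -> ((not (3*u >= e + 8)) and k != -7 and 9*s <= 2*k - 18)) and ((not (3*u >= e + 8)) -> (k != -7 and 9*s <= 2*k - 18)))) and ((not (3*u >= e + 8)) -> (k != -7 and 9*s <= 2*k - 18))
  WP_3: (3*u >= e + 8 -> ((3*u >= e + 8 -> ((3*u >= e + 8 -> ((not (3*u >= e + 8)) and k != -7 and 9*s <= 2*k - 18)) and ((not (3*u >= e + 8)) -> (k != -7 and 9*s <= 2*k - 18)))) and ((not (3*u >= e + 8)) -> (k != -7 and 9*s <= 2*k - 18)))) and ((not (3*u >= e + 8)) -> (k != -7 and 9*s <= 2*k - 18))
So before the loop: (3*u >= e + 8 -> ((3*u >= e + 8 -> ((3*u >= e + 8 -> ((not (3*u >= e + 8)) and k != -7 and 9*s <= 2*k - 18)) and ((not (3*u >= e + 8)) -> (k != -7 and 9*s <= 2*k - 18)))) and ((not (3*u >= e + 8)) -> (k != -7 and 9*s <= 2*k - 18)))) and ((not (3*u >= e + 8)) -> (k != -7 and 9*s <= 2*k - 18))
Answer: WP = (3*u >= e + 8 -> ((3*u >= e + 8 -> ((3*u >= e + 8 -> ((not (3*u >= e + 8)) and k != -7 and 9*s <= 2*k - 18)) and ((not (3*u >= e + 8)) -> (k != -7 and 9*s <= 2*k - 18)))) and ((not (3*u >= e + 8)) -> (k != -7 and 9*s <= 2*k - 18)))) and ((not (3*u >= e + 8)) -> (k != -7 and 9*s <= 2*k - 18))


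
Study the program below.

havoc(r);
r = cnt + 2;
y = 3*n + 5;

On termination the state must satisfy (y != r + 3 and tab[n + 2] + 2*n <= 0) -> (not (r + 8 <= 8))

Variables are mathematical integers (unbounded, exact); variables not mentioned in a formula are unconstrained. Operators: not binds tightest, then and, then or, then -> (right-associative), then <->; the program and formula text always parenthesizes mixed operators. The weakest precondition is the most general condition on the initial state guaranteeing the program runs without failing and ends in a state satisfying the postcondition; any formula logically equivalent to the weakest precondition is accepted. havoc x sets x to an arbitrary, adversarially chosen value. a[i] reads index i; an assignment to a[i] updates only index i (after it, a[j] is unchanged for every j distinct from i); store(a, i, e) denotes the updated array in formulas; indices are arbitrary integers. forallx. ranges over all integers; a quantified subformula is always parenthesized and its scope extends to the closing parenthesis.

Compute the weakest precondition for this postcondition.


Working backward. After the program, the postcondition (y != r + 3 and tab[n + 2] + 2*n <= 0) -> (not (r + 8 <= 8)) must hold; in canonical form it is (y != r + 3 and tab[n + 2] + 2*n <= 0) -> (not (r <= 0)).
Before y := 3*n + 5: (3*n != r - 2 and tab[n + 2] + 2*n <= 0) -> (not (r <= 0))
Before r := cnt + 2: (3*n != cnt and tab[n + 2] + 2*n <= 0) -> (not (cnt <= -2))
Before havoc r: (3*n != cnt and tab[n + 2] + 2*n <= 0) -> (not (cnt <= -2))
Answer: WP = (3*n != cnt and tab[n + 2] + 2*n <= 0) -> (not (cnt <= -2))


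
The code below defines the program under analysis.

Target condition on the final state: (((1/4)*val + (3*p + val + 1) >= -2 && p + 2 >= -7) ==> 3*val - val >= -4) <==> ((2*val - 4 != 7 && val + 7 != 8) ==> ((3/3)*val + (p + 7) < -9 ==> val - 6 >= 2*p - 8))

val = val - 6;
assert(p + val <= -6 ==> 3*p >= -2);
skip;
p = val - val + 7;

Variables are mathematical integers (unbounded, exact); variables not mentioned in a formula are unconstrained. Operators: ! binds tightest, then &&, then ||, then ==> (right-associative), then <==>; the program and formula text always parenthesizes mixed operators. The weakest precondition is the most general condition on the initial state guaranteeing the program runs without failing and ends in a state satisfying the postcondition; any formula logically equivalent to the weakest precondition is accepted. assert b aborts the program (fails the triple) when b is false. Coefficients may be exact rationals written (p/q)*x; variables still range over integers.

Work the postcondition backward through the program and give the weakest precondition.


Working backward. After the program, the postcondition (((1/4)*val + (3*p + val + 1) >= -2 && p + 2 >= -7) ==> 3*val - val >= -4) <==> ((2*val - 4 != 7 && val + 7 != 8) ==> ((3/3)*val + (p + 7) < -9 ==> val - 6 >= 2*p - 8)) must hold; in canonical form it is ((3*p + (5/4)*val >= -3 && p >= -9) ==> 2*val >= -4) <==> ((2*val != 11 && val != 1) ==> (p + val < -16 ==> val >= 2*p - 2)).
Before p := val - val + 7: ((5/4)*val >= -24 ==> 2*val >= -4) <==> ((2*val != 11 && val != 1) ==> (val < -23 ==> val >= 12))
Before skip: ((5/4)*val >= -24 ==> 2*val >= -4) <==> ((2*val != 11 && val != 1) ==> (val < -23 ==> val >= 12))
Before assert p + val <= -6 ==> 3*p >= -2: (p + val <= -6 ==> 3*p >= -2) && (((5/4)*val >= -24 ==> 2*val >= -4) <==> ((2*val != 11 && val != 1) ==> (val < -23 ==> val >= 12)))
Before val := val - 6: (p + val <= 0 ==> 3*p >= -2) && (((5/4)*val >= -33/2 ==> 2*val >= 8) <==> ((2*val != 23 && val != 7) ==> (val < -17 ==> val >= 18)))
Answer: WP = (p + val <= 0 ==> 3*p >= -2) && (((5/4)*val >= -33/2 ==> 2*val >= 8) <==> ((2*val != 23 && val != 7) ==> (val < -17 ==> val >= 18)))


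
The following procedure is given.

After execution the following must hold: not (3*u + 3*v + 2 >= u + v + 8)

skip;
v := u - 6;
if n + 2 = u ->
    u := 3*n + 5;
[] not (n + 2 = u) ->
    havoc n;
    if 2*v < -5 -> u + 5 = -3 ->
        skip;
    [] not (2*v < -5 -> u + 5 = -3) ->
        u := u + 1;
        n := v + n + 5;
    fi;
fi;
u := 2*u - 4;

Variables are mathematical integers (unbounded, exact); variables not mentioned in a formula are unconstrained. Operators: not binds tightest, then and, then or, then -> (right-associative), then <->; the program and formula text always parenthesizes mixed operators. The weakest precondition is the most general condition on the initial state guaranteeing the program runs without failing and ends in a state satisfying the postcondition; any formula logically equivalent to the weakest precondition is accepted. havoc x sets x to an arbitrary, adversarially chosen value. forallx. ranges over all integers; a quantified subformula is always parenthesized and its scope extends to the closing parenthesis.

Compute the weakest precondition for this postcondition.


Working backward. After the program, the postcondition not (3*u + 3*v + 2 >= u + v + 8) must hold; in canonical form it is not (2*u + 2*v >= 6).
Before u := 2*u - 4: not (4*u + 2*v >= 14)
Then branch requires not (12*n + 2*v >= -6); else branch requires ((2*v < -5 -> u = -8) -> (not (4*u + 2*v >= 14))) and ((not (2*v < -5 -> u = -8)) -> (not (4*u + 2*v >= 10))).
Before the if: (n = u - 2 -> (not (12*n + 2*v >= -6))) and ((not (n = u - 2)) -> (((2*v < -5 -> u = -8) -> (not (4*u + 2*v >= 14))) and ((not (2*v < -5 -> u = -8)) -> (not (4*u + 2*v >= 10)))))
Before v := u - 6: (n = u - 2 -> (not (12*n + 2*u >= 6))) and ((not (n = u - 2)) -> (((2*u < 7 -> u = -8) -> (not (6*u >= 26))) and ((not (2*u < 7 -> u = -8)) -> (not (6*u >= 22)))))
Before skip: (n = u - 2 -> (not (12*n + 2*u >= 6))) and ((not (n = u - 2)) -> (((2*u < 7 -> u = -8) -> (not (6*u >= 26))) and ((not (2*u < 7 -> u = -8)) -> (not (6*u >= 22)))))
Answer: WP = (n = u - 2 -> (not (12*n + 2*u >= 6))) and ((not (n = u - 2)) -> (((2*u < 7 -> u = -8) -> (not (6*u >= 26))) and ((not (2*u < 7 -> u = -8)) -> (not (6*u >= 22)))))


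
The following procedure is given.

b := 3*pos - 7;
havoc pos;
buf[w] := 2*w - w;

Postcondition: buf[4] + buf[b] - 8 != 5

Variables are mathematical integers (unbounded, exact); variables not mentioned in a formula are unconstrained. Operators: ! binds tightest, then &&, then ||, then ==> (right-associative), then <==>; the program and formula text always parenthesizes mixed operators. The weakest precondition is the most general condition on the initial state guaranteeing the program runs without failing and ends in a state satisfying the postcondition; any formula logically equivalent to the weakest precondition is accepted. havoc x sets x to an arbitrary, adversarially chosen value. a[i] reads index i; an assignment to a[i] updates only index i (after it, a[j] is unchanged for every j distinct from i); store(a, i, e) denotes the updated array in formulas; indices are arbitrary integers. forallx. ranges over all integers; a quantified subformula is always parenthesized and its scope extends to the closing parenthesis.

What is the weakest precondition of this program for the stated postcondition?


Working backward. After the program, the postcondition buf[4] + buf[b] - 8 != 5 must hold; in canonical form it is buf[4] + buf[b] != 13.
Before buf[w] := 2*w - w: store(buf, w, w)[4] + store(buf, w, w)[b] != 13
Before havoc pos: store(buf, w, w)[4] + store(buf, w, w)[b] != 13
Before b := 3*pos - 7: store(buf, w, w)[4] + store(buf, w, w)[3*pos - 7] != 13
Answer: WP = store(buf, w, w)[4] + store(buf, w, w)[3*pos - 7] != 13


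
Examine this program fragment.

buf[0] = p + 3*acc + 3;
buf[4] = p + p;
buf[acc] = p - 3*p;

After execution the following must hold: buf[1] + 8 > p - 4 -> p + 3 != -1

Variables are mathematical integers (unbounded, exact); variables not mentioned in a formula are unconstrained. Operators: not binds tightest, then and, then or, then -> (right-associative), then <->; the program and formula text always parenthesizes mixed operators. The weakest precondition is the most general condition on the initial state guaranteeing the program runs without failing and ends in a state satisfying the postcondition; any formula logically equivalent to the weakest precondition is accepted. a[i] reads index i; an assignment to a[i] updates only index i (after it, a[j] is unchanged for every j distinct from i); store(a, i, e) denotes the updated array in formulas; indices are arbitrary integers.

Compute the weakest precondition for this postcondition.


Working backward. After the program, the postcondition buf[1] + 8 > p - 4 -> p + 3 != -1 must hold; in canonical form it is buf[1] > p - 12 -> p != -4.
Before buf[acc] := p - 3*p: store(buf, acc, -2*p)[1] > p - 12 -> p != -4
Before buf[4] := p + p: store(store(buf, 4, 2*p), acc, -2*p)[1] > p - 12 -> p != -4
Before buf[0] := p + 3*acc + 3: store(store(store(buf, 0, 3*acc + p + 3), 4, 2*p), acc, -2*p)[1] > p - 12 -> p != -4
Answer: WP = store(store(store(buf, 0, 3*acc + p + 3), 4, 2*p), acc, -2*p)[1] > p - 12 -> p != -4


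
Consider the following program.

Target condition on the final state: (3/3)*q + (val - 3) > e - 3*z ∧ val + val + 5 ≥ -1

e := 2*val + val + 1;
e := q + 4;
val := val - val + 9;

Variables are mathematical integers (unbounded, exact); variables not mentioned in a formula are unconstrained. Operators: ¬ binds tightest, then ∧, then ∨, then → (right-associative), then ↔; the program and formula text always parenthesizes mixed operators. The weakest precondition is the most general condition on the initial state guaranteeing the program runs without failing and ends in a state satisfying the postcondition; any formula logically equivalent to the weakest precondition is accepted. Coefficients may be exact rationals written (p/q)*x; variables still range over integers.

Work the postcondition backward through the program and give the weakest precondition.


Working backward. After the program, the postcondition (3/3)*q + (val - 3) > e - 3*z ∧ val + val + 5 ≥ -1 must hold; in canonical form it is q + val + 3*z > e + 3 ∧ 2*val ≥ -6.
Before val := val - val + 9: q + 3*z > e - 6
Before e := q + 4: 3*z > -2
Before e := 2*val + val + 1: 3*z > -2
Answer: WP = 3*z > -2


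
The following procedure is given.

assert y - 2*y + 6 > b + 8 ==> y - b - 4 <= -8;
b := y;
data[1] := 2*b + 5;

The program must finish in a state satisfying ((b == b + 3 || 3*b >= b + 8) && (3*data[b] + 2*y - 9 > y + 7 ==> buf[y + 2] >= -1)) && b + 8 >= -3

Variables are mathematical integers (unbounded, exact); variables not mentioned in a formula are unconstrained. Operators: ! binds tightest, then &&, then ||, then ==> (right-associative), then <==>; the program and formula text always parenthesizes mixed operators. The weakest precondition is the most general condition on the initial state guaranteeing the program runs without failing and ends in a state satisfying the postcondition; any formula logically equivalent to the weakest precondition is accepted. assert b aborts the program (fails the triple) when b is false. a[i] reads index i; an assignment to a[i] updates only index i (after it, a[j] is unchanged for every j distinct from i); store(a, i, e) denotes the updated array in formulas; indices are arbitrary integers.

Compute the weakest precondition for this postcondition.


Working backward. After the program, the postcondition ((b == b + 3 || 3*b >= b + 8) && (3*data[b] + 2*y - 9 > y + 7 ==> buf[y + 2] >= -1)) && b + 8 >= -3 must hold; in canonical form it is 2*b >= 8 && (3*data[b] + y > 16 ==> buf[y + 2] >= -1) && b >= -11.
Before data[1] := 2*b + 5: 2*b >= 8 && (3*store(data, 1, 2*b + 5)[b] + y > 16 ==> buf[y + 2] >= -1) && b >= -11
Before b := y: 2*y >= 8 && (3*store(data, 1, 2*y + 5)[y] + y > 16 ==> buf[y + 2] >= -1) && y >= -11
Before assert y - 2*y + 6 > b + 8 ==> y - b - 4 <= -8: (b + y < -2 ==> y <= b - 4) && 2*y >= 8 && (3*store(data, 1, 2*y + 5)[y] + y > 16 ==> buf[y + 2] >= -1) && y >= -11
Answer: WP = (b + y < -2 ==> y <= b - 4) && 2*y >= 8 && (3*store(data, 1, 2*y + 5)[y] + y > 16 ==> buf[y + 2] >= -1) && y >= -11
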